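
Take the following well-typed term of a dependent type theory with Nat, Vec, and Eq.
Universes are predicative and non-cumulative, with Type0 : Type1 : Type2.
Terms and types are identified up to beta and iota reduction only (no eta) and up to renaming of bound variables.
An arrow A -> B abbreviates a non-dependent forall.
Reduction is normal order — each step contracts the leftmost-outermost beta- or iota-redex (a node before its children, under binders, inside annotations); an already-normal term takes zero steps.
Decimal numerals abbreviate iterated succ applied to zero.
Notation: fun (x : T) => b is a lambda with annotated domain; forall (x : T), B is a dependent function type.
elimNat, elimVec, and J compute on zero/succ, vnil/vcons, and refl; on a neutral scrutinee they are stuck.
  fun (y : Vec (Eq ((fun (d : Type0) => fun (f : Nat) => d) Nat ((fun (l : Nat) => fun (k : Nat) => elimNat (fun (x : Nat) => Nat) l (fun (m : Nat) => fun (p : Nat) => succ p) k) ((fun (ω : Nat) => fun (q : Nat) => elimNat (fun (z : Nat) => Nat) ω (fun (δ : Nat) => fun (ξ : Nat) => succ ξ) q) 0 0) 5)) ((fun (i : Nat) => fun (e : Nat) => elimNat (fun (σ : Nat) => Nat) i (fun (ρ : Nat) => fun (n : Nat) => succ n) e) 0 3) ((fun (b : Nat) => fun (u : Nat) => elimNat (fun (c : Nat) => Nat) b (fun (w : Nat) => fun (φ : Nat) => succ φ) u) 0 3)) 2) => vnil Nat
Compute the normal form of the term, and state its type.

reduced normal form:
  fun (y : Vec (Eq Nat 3 3) 2) => vnil Nat
the term's type:
  Vec (Eq Nat 3 3) 2 -> Vec Nat 0


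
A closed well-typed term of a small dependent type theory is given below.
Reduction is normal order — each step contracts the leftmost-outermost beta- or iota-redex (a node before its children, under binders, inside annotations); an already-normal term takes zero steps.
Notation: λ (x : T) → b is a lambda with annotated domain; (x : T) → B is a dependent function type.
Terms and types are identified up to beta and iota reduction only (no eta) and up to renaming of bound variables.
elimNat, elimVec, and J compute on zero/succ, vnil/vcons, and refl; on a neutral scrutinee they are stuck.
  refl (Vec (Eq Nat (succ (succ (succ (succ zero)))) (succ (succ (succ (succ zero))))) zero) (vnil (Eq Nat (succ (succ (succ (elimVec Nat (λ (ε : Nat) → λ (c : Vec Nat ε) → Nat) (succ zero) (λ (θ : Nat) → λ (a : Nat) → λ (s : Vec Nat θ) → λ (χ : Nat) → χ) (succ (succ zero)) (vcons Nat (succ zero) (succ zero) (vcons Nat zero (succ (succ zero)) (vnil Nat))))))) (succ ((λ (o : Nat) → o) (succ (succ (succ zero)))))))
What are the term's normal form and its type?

reduced normal form:
  refl (Vec (Eq Nat (succ (succ (succ (succ zero)))) (succ (succ (succ (succ zero))))) zero) (vnil (Eq Nat (succ (succ (succ (succ zero)))) (succ (succ (succ (succ zero))))))
the term's type:
  Eq (Vec (Eq Nat (succ (succ (succ (succ zero)))) (succ (succ (succ (succ zero))))) zero) (vnil (Eq Nat (succ (succ (succ (succ zero)))) (succ (succ (succ (succ zero)))))) (vnil (Eq Nat (succ (succ (succ (succ zero)))) (succ (succ (succ (succ zero))))))
observation: 12 normal-order steps separate the term from its normal form.


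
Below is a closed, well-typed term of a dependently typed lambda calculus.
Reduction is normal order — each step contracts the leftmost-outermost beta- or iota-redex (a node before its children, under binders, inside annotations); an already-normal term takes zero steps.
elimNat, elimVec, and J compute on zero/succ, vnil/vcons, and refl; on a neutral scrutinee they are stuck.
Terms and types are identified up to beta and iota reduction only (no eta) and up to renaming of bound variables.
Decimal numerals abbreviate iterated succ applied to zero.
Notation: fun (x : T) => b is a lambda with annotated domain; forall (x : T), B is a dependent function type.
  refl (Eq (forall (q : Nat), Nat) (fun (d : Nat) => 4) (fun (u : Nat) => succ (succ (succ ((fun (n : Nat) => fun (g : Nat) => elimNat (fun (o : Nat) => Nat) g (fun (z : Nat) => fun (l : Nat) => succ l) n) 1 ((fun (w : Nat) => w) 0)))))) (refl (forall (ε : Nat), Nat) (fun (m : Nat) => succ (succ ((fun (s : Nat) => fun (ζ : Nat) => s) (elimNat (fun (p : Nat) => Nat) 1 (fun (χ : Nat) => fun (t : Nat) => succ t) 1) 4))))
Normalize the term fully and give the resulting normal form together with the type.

resulting normal form:
  refl (Eq (forall (q : Nat), Nat) (fun (d : Nat) => 4) (fun (u : Nat) => 4)) (refl (forall (n : Nat), Nat) (fun (g : Nat) => 4))
the term's type:
  Eq (Eq (forall (q : Nat), Nat) (fun (d : Nat) => 4) (fun (u : Nat) => 4)) (refl (forall (n : Nat), Nat) (fun (g : Nat) => 4)) (refl (forall (o : Nat), Nat) (fun (z : Nat) => 4))


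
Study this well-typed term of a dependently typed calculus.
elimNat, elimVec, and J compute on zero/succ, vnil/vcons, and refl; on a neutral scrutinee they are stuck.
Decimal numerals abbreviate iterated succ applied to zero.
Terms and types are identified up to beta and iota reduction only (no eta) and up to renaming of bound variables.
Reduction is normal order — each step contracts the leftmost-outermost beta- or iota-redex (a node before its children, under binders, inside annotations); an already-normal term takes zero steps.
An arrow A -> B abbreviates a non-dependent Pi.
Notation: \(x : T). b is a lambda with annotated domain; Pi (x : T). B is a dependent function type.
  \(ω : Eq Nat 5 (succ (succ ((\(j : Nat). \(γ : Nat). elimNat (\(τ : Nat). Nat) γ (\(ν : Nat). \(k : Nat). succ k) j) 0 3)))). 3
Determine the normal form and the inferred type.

normal form:
  \(ω : Eq Nat 5 5). 3
type:
  Eq Nat 5 5 -> Nat


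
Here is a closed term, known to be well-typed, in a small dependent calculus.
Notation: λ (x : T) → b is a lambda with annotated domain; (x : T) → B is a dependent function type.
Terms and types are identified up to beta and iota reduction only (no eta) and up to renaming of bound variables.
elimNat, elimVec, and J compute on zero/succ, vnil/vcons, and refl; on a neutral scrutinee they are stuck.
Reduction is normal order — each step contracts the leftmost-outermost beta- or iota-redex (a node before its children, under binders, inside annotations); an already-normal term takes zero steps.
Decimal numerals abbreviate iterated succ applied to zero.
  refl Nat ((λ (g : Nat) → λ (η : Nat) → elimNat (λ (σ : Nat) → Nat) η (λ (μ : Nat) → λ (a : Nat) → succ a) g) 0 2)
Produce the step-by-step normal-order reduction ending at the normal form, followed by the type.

reduction (normal order):
  refl Nat ((λ (g : Nat) → λ (η : Nat) → elimNat (λ (σ : Nat) → Nat) η (λ (μ : Nat) → λ (a : Nat) → succ a) g) 0 2)
  ~> refl Nat ((λ (g : Nat) → elimNat (λ (η : Nat) → Nat) g (λ (σ : Nat) → λ (μ : Nat) → succ μ) 0) 2)
  ~> refl Nat (elimNat (λ (g : Nat) → Nat) 2 (λ (η : Nat) → λ (σ : Nat) → succ σ) 0)
  ~> refl Nat 2
the term's type:
  Eq Nat 2 2


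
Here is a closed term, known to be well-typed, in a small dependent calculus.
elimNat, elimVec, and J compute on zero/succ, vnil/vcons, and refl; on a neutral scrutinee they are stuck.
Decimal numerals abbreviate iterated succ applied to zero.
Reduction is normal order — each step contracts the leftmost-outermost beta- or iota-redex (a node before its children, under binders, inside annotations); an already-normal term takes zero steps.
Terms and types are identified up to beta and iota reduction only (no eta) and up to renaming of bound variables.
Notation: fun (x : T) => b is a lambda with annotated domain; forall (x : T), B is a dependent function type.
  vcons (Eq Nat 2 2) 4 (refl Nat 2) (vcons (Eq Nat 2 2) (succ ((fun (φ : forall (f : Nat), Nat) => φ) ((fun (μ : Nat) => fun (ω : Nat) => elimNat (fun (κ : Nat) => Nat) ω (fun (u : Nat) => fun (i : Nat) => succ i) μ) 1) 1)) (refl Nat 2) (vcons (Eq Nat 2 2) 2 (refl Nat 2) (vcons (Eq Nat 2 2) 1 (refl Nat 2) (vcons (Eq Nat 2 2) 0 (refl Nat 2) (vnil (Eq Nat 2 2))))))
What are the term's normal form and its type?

resulting normal form:
  vcons (Eq Nat 2 2) 4 (refl Nat 2) (vcons (Eq Nat 2 2) 3 (refl Nat 2) (vcons (Eq Nat 2 2) 2 (refl Nat 2) (vcons (Eq Nat 2 2) 1 (refl Nat 2) (vcons (Eq Nat 2 2) 0 (refl Nat 2) (vnil (Eq Nat 2 2))))))
type:
  Vec (Eq Nat 2 2) 5
observation: normalization takes exactly 7 steps under the normal-order strategy.


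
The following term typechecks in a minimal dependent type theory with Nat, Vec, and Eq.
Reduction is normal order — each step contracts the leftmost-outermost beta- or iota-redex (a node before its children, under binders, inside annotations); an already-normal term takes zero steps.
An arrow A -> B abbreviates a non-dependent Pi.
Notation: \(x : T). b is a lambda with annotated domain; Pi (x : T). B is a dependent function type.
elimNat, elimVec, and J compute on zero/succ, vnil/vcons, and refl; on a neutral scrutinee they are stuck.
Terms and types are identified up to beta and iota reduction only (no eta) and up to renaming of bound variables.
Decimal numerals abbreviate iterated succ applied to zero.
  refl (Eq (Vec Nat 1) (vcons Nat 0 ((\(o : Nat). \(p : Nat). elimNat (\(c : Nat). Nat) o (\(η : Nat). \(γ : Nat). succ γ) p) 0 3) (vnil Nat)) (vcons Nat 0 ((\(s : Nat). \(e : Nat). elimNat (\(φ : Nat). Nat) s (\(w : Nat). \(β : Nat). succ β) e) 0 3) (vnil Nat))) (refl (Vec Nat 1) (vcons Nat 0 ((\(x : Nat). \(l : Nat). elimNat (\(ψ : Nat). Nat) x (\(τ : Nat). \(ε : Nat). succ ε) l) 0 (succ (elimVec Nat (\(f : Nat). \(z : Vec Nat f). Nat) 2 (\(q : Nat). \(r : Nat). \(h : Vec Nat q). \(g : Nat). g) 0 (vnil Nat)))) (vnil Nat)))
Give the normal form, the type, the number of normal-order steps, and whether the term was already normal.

normal form:
  refl (Eq (Vec Nat 1) (vcons Nat 0 3 (vnil Nat)) (vcons Nat 0 3 (vnil Nat))) (refl (Vec Nat 1) (vcons Nat 0 3 (vnil Nat)))
inferred type:
  Eq (Eq (Vec Nat 1) (vcons Nat 0 3 (vnil Nat)) (vcons Nat 0 3 (vnil Nat))) (refl (Vec Nat 1) (vcons Nat 0 3 (vnil Nat))) (refl (Vec Nat 1) (vcons Nat 0 3 (vnil Nat)))
steps to reach normal form (normal order): 37
term was already normal: no
first redex: a beta-redex


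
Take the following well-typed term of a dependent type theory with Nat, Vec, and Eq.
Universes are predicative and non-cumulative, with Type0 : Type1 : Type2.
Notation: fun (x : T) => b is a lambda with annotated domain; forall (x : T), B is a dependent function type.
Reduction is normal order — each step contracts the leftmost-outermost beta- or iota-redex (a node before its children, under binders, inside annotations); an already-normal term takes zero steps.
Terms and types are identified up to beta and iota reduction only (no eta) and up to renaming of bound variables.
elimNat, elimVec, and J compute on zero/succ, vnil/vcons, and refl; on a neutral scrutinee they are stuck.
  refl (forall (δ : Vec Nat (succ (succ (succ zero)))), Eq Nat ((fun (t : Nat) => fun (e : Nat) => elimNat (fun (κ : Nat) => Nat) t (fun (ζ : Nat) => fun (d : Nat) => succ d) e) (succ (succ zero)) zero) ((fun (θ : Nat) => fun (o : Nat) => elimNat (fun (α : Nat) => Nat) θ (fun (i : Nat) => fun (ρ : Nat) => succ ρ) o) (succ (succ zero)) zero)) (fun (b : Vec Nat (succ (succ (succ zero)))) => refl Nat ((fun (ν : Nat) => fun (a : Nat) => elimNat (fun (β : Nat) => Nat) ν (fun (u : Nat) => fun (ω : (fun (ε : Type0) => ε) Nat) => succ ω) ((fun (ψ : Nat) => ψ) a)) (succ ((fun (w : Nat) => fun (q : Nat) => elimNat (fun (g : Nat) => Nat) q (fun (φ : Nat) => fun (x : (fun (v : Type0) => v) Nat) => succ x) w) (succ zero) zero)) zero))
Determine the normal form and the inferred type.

normal form:
  refl (forall (δ : Vec Nat (succ (succ (succ zero)))), Eq Nat (succ (succ zero)) (succ (succ zero))) (fun (t : Vec Nat (succ (succ (succ zero)))) => refl Nat (succ (succ zero)))
the term's type:
  Eq (forall (δ : Vec Nat (succ (succ (succ zero)))), Eq Nat (succ (succ zero)) (succ (succ zero))) (fun (t : Vec Nat (succ (succ (succ zero)))) => refl Nat (succ (succ zero))) (fun (e : Vec Nat (succ (succ (succ zero)))) => refl Nat (succ (succ zero)))
observation: the term reaches its normal form after 17 normal-order steps.


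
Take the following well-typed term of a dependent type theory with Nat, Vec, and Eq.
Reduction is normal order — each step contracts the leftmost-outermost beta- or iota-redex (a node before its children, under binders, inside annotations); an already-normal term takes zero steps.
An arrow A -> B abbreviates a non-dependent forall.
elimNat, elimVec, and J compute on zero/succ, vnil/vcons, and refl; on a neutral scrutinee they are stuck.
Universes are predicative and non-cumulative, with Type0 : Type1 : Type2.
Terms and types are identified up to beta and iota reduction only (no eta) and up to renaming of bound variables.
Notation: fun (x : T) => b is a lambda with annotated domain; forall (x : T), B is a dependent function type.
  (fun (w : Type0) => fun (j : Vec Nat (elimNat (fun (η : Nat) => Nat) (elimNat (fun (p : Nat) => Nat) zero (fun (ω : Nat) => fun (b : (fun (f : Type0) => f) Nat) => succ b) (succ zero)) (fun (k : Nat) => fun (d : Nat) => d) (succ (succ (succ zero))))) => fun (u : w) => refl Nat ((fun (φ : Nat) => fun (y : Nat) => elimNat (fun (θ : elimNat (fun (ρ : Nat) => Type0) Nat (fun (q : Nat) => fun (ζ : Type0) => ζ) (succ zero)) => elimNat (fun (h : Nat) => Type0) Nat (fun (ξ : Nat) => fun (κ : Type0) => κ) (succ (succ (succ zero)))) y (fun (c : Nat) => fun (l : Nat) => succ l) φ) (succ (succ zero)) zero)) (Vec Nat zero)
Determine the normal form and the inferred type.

normal form:
  fun (w : Vec Nat (succ zero)) => fun (j : Vec Nat zero) => refl Nat (succ (succ zero))
type:
  Vec Nat (succ zero) -> Vec Nat zero -> Eq Nat (succ (succ zero)) (succ (succ zero))
observation: the leftmost-outermost redex is a beta-redex, and normalization takes 24 steps.


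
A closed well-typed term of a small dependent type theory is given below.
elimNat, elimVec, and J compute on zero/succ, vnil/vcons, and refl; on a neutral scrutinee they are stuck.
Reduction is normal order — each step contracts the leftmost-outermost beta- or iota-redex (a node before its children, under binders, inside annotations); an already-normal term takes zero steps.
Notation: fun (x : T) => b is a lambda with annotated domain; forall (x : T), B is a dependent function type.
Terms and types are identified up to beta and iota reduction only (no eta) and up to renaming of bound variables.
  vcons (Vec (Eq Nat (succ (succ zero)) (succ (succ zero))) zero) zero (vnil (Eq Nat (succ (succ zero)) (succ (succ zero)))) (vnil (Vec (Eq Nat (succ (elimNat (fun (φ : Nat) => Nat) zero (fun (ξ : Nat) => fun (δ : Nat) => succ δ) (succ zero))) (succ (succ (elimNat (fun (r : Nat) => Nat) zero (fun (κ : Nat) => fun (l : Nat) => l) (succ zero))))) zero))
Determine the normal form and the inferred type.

reduced normal form:
  vcons (Vec (Eq Nat (succ (succ zero)) (succ (succ zero))) zero) zero (vnil (Eq Nat (succ (succ zero)) (succ (succ zero)))) (vnil (Vec (Eq Nat (succ (succ zero)) (succ (succ zero))) zero))
the term's type:
  Vec (Vec (Eq Nat (succ (succ zero)) (succ (succ zero))) zero) (succ zero)


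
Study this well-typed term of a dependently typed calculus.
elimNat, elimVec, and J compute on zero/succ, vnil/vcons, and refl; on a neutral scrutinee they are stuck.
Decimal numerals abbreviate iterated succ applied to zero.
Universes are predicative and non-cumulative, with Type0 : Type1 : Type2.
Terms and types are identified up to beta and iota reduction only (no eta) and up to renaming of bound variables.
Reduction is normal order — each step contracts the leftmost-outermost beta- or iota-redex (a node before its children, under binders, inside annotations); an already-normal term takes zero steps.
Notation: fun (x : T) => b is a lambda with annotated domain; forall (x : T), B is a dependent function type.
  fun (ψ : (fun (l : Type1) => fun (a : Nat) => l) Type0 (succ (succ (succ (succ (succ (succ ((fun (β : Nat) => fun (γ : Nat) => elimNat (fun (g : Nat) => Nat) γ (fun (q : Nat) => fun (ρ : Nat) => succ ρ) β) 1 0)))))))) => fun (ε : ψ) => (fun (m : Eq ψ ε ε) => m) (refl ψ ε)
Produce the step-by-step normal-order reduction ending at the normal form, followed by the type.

normal-order reduction:
  fun (ψ : (fun (l : Type1) => fun (a : Nat) => l) Type0 (succ (succ (succ (succ (succ (succ ((fun (β : Nat) => fun (γ : Nat) => elimNat (fun (g : Nat) => Nat) γ (fun (q : Nat) => fun (ρ : Nat) => succ ρ) β) 1 0)))))))) => fun (ε : ψ) => (fun (m : Eq ψ ε ε) => m) (refl ψ ε)
  ~> fun (ψ : (fun (l : Nat) => Type0) (succ (succ (succ (succ (succ (succ ((fun (a : Nat) => fun (β : Nat) => elimNat (fun (γ : Nat) => Nat) β (fun (g : Nat) => fun (q : Nat) => succ q) a) 1 0)))))))) => fun (ρ : ψ) => (fun (ε : Eq ψ ρ ρ) => ε) (refl ψ ρ)
  ~> fun (ψ : Type0) => fun (l : ψ) => (fun (a : Eq ψ l l) => a) (refl ψ l)
  ~> fun (ψ : Type0) => fun (l : ψ) => refl ψ l
inferred type:
  forall (ψ : Type0), forall (l : ψ), Eq ψ l l


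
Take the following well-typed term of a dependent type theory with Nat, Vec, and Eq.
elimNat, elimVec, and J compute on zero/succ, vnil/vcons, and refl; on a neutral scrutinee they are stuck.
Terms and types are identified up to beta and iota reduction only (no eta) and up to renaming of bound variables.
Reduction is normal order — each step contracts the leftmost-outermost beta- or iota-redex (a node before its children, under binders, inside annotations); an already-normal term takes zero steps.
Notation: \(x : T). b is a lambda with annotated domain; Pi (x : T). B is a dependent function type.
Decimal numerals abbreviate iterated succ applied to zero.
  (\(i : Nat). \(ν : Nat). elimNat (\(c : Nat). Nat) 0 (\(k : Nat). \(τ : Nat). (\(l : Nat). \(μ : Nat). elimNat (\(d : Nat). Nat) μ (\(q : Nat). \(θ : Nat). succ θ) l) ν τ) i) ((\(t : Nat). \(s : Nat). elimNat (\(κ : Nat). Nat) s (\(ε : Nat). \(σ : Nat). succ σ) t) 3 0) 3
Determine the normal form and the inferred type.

reduced normal form:
  9
the term's type:
  Nat


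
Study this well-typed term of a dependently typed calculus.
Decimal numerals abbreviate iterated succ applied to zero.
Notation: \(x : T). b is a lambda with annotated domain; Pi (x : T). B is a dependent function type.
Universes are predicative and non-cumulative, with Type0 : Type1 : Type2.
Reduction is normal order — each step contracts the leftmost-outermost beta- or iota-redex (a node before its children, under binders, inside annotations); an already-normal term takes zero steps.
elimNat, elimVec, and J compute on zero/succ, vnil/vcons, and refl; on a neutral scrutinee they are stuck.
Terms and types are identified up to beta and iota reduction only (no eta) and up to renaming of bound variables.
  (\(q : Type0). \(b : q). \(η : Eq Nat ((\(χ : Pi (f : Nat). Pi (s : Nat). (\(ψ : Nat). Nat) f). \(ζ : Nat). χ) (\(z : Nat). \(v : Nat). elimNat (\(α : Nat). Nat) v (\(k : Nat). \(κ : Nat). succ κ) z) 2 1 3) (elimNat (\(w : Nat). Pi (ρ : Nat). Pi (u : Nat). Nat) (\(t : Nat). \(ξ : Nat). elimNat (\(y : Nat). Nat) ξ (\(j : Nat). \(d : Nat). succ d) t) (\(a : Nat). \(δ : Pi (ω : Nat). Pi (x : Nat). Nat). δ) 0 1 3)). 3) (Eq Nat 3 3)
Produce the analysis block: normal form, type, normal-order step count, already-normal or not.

reduced normal form:
  \(q : Eq Nat 3 3). \(b : Eq Nat 4 4). 3
inferred type:
  Pi (q : Eq Nat 3 3). Pi (b : Eq Nat 4 4). Nat
reduction steps (normal order): 16
started in normal form: no
first redex: a beta-redex


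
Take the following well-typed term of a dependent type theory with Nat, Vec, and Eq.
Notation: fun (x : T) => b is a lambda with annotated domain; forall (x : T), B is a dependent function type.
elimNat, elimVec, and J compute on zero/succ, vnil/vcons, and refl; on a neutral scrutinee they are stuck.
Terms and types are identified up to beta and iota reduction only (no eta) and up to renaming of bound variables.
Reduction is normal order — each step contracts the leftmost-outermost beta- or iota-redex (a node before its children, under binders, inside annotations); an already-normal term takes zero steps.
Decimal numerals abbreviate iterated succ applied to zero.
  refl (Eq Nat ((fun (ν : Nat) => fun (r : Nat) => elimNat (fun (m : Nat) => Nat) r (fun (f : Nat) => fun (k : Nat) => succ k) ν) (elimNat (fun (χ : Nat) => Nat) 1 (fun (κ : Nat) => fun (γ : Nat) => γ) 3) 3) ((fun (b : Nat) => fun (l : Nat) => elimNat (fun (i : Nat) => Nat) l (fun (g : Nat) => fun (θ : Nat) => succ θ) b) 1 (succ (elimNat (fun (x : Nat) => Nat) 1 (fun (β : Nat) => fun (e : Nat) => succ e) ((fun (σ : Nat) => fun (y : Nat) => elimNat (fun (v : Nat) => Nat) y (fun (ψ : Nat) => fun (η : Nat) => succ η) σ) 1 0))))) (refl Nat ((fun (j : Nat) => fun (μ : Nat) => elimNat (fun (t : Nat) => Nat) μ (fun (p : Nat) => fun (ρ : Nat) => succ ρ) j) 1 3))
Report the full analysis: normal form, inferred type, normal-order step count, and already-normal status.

normal form:
  refl (Eq Nat 4 4) (refl Nat 4)
inferred type:
  Eq (Eq Nat 4 4) (refl Nat 4) (refl Nat 4)
reduction steps (normal order): 38
started in normal form: no
first redex: a beta-redex


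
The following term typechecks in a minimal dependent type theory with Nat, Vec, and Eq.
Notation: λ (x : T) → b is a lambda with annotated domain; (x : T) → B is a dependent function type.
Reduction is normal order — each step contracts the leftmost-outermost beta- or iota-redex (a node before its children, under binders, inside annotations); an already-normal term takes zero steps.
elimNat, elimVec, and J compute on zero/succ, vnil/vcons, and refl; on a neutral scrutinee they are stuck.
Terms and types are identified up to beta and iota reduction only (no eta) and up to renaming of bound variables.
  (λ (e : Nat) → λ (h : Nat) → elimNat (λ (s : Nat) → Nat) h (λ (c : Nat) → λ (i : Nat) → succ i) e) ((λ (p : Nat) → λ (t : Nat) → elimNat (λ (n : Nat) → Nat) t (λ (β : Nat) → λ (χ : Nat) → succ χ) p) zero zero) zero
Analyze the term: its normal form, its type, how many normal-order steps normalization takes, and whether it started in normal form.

resulting normal form:
  zero
inferred type:
  Nat
normal-order step count: 6
already normal: no
first redex: a beta-redex


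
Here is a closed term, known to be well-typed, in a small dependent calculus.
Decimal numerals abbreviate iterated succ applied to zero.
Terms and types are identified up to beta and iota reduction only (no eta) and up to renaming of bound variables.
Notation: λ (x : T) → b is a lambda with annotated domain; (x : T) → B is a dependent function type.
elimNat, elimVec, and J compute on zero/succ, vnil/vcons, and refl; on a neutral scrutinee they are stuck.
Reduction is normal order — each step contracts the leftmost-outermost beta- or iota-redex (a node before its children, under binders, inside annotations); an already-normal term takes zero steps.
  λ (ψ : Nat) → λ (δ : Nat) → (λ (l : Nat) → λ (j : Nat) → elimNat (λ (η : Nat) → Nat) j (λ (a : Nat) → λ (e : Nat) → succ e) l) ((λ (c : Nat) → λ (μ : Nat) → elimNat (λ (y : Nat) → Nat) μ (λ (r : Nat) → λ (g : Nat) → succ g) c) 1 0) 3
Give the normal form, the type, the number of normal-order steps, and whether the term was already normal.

reduced normal form:
  λ (ψ : Nat) → λ (δ : Nat) → 4
the term's type:
  (ψ : Nat) → (δ : Nat) → Nat
reduction steps (normal order): 12
term was already normal: no
first redex: a beta-redex


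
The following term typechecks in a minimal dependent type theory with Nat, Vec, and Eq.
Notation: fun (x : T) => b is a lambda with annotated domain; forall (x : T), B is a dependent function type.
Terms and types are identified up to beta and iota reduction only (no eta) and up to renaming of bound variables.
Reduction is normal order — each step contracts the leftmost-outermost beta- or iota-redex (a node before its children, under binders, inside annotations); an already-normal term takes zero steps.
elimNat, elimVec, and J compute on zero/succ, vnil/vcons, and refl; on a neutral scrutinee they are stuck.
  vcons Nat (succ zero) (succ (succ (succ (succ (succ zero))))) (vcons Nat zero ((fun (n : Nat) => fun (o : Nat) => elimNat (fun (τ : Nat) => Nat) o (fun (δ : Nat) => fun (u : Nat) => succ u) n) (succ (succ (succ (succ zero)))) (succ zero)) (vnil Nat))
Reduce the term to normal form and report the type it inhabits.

reduced normal form:
  vcons Nat (succ zero) (succ (succ (succ (succ (succ zero))))) (vcons Nat zero (succ (succ (succ (succ (succ zero))))) (vnil Nat))
the term's type:
  Vec Nat (succ (succ zero))
observation: reduction starts at a beta-redex, and 15 normal-order steps reach the normal form.


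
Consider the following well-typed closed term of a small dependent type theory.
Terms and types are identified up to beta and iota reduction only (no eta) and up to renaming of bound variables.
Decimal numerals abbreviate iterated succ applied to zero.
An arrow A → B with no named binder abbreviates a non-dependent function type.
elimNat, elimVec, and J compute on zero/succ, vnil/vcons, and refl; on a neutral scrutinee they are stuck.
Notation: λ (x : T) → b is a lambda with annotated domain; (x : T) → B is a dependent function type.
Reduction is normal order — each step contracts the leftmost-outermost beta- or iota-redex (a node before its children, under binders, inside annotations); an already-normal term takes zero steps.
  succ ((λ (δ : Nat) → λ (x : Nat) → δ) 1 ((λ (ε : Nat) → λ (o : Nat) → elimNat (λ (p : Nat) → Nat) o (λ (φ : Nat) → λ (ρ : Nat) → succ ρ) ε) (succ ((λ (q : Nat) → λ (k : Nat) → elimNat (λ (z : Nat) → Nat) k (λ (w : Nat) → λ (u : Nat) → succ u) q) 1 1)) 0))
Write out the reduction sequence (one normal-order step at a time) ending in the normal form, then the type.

reduction (normal order):
  succ ((λ (δ : Nat) → λ (x : Nat) → δ) 1 ((λ (ε : Nat) → λ (o : Nat) → elimNat (λ (p : Nat) → Nat) o (λ (φ : Nat) → λ (ρ : Nat) → succ ρ) ε) (succ ((λ (q : Nat) → λ (k : Nat) → elimNat (λ (z : Nat) → Nat) k (λ (w : Nat) → λ (u : Nat) → succ u) q) 1 1)) 0))
  ~> succ ((λ (δ : Nat) → 1) ((λ (x : Nat) → λ (ε : Nat) → elimNat (λ (o : Nat) → Nat) ε (λ (p : Nat) → λ (φ : Nat) → succ φ) x) (succ ((λ (ρ : Nat) → λ (q : Nat) → elimNat (λ (k : Nat) → Nat) q (λ (z : Nat) → λ (w : Nat) → succ w) ρ) 1 1)) 0))
  ~> 2
type:
  Nat


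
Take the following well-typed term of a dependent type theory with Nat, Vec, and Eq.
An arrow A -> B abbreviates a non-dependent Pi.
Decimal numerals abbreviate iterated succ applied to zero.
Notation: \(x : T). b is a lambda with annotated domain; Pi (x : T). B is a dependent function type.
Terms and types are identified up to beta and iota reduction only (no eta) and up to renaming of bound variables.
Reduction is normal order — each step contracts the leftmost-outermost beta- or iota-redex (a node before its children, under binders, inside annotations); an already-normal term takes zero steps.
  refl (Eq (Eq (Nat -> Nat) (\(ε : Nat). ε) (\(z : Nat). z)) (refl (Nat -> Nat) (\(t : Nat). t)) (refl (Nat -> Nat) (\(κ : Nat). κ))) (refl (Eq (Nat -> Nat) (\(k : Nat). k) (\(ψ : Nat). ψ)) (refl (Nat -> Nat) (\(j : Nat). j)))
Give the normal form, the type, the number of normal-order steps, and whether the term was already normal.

reduced normal form:
  refl (Eq (Eq (Nat -> Nat) (\(ε : Nat). ε) (\(z : Nat). z)) (refl (Nat -> Nat) (\(t : Nat). t)) (refl (Nat -> Nat) (\(κ : Nat). κ))) (refl (Eq (Nat -> Nat) (\(k : Nat). k) (\(ψ : Nat). ψ)) (refl (Nat -> Nat) (\(j : Nat). j)))
the term's type:
  Eq (Eq (Eq (Nat -> Nat) (\(ε : Nat). ε) (\(z : Nat). z)) (refl (Nat -> Nat) (\(t : Nat). t)) (refl (Nat -> Nat) (\(κ : Nat). κ))) (refl (Eq (Nat -> Nat) (\(k : Nat). k) (\(ψ : Nat). ψ)) (refl (Nat -> Nat) (\(j : Nat). j))) (refl (Eq (Nat -> Nat) (\(ξ : Nat). ξ) (\(n : Nat). n)) (refl (Nat -> Nat) (\(y : Nat). y)))
reduction steps (normal order): 0
started in normal form: yes


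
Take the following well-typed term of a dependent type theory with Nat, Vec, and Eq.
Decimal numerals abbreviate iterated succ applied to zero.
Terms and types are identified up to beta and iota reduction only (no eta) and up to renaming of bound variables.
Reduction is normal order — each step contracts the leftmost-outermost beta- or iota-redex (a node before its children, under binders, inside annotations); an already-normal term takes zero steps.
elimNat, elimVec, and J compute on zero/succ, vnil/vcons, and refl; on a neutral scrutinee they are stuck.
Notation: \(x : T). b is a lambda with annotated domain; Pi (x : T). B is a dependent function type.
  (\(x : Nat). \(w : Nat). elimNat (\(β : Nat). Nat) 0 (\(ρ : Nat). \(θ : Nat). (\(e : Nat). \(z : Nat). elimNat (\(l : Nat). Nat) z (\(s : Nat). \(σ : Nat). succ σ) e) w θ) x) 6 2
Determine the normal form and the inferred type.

reduced normal form:
  12
inferred type:
  Nat


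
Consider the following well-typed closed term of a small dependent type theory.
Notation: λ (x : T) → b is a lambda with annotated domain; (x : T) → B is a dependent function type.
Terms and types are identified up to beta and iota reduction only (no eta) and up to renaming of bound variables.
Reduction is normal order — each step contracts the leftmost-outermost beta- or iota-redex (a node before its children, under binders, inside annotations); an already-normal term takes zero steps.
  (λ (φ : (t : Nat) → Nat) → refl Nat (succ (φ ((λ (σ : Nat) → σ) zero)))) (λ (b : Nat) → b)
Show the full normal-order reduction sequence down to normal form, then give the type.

reduction (normal order):
  (λ (φ : (t : Nat) → Nat) → refl Nat (succ (φ ((λ (σ : Nat) → σ) zero)))) (λ (b : Nat) → b)
  ~> refl Nat (succ ((λ (φ : Nat) → φ) ((λ (t : Nat) → t) zero)))
  ~> refl Nat (succ ((λ (φ : Nat) → φ) zero))
  ~> refl Nat (succ zero)
inferred type:
  Eq Nat (succ zero) (succ zero)


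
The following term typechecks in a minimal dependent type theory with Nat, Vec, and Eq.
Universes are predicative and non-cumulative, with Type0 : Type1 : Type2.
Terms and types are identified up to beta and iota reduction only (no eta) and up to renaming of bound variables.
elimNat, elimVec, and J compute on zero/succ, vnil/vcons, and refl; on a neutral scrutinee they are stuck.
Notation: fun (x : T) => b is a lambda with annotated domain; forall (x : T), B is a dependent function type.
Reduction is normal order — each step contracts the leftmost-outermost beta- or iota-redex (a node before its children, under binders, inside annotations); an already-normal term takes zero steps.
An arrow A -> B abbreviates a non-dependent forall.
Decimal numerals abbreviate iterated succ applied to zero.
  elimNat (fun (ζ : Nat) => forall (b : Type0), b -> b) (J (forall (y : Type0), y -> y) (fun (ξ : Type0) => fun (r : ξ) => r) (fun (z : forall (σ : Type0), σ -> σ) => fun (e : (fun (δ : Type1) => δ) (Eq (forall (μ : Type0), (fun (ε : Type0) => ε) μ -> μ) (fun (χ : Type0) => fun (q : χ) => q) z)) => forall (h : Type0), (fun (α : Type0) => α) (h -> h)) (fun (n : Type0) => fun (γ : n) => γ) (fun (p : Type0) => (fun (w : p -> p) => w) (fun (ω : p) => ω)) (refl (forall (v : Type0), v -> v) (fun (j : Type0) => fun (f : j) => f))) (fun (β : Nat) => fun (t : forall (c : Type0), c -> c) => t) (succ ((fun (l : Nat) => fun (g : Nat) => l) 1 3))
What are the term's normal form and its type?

normal form:
  fun (ζ : Type0) => fun (b : ζ) => b
the term's type:
  forall (ζ : Type0), ζ -> ζ
observation: contracting an elimNat iota-redex first, the term normalizes in 10 steps.


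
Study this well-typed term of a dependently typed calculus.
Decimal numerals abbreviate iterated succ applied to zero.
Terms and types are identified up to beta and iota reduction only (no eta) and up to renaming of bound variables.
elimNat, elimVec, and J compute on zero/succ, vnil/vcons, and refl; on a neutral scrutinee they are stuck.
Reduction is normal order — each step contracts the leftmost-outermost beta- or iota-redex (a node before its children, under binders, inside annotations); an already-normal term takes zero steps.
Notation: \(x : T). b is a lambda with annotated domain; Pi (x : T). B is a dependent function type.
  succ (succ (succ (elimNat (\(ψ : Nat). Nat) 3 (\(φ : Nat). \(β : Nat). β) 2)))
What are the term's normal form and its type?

resulting normal form:
  6
type:
  Nat


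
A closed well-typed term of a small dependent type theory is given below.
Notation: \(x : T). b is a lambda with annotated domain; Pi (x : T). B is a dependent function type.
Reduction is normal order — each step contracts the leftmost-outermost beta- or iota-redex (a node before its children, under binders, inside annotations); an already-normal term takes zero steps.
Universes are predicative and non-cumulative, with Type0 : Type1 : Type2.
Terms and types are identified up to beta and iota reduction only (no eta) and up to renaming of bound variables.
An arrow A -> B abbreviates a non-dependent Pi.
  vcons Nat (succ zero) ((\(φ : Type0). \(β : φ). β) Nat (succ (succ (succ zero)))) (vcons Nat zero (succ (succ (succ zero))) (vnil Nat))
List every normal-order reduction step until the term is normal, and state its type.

reduction (normal order):
  vcons Nat (succ zero) ((\(φ : Type0). \(β : φ). β) Nat (succ (succ (succ zero)))) (vcons Nat zero (succ (succ (succ zero))) (vnil Nat))
  ~> vcons Nat (succ zero) ((\(φ : Nat). φ) (succ (succ (succ zero)))) (vcons Nat zero (succ (succ (succ zero))) (vnil Nat))
  ~> vcons Nat (succ zero) (succ (succ (succ zero))) (vcons Nat zero (succ (succ (succ zero))) (vnil Nat))
the term's type:
  Vec Nat (succ (succ zero))


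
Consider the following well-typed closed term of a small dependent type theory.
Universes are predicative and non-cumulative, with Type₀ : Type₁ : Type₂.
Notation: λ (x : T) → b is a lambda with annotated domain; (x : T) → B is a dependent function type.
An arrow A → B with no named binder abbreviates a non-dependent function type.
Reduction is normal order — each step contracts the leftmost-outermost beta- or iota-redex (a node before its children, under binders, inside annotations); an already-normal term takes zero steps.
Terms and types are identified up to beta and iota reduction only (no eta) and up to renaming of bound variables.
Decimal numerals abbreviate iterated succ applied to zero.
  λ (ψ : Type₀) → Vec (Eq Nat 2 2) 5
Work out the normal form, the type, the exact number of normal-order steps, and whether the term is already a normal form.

reduced normal form:
  λ (ψ : Type₀) → Vec (Eq Nat 2 2) 5
type:
  Type₀ → Type₀
reduction steps (normal order): 0
already normal: yes


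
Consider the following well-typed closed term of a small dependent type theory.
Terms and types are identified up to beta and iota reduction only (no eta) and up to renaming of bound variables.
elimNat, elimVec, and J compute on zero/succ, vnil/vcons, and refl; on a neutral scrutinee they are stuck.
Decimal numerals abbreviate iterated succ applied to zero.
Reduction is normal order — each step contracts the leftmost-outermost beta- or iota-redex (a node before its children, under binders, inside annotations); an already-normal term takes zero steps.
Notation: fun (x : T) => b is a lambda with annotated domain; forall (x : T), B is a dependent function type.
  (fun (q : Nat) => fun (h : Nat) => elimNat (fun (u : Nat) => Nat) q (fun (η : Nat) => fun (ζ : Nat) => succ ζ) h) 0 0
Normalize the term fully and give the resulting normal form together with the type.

resulting normal form:
  0
inferred type:
  Nat
observation: the term reaches its normal form after 3 normal-order steps.


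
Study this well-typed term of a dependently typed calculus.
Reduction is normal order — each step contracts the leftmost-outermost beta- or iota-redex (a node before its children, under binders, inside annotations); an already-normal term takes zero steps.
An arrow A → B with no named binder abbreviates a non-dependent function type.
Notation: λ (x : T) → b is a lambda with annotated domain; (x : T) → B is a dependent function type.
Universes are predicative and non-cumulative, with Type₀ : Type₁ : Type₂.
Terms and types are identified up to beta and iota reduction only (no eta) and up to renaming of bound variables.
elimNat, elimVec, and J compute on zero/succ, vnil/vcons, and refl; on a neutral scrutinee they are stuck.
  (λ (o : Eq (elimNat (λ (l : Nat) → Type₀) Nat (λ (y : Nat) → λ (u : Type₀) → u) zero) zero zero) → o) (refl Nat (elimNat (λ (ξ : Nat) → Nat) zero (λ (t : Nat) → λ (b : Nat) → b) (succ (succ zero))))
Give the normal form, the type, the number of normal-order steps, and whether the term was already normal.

resulting normal form:
  refl Nat zero
type:
  Eq Nat zero zero
steps to reach normal form (normal order): 8
term was already normal: no
first redex: a beta-redex


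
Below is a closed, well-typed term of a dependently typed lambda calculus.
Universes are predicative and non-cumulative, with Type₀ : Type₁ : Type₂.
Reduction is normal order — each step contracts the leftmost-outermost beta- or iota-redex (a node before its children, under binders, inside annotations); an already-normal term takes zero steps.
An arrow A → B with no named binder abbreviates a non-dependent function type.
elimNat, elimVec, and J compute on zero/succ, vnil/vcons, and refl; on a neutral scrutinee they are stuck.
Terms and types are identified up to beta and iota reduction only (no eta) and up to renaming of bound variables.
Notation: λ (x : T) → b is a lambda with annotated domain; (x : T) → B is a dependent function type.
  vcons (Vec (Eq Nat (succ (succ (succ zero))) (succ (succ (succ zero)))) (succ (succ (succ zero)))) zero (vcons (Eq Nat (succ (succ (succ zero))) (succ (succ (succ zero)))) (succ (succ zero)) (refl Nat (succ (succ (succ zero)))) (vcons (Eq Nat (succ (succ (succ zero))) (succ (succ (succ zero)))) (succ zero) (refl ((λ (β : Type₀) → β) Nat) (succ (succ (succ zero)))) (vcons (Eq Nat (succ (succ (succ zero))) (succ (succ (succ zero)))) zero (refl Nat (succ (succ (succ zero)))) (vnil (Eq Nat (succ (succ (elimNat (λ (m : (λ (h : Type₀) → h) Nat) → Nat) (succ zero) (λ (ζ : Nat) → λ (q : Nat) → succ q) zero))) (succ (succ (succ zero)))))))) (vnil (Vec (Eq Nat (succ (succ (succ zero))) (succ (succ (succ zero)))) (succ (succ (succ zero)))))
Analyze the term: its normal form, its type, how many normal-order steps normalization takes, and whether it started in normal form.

reduced normal form:
  vcons (Vec (Eq Nat (succ (succ (succ zero))) (succ (succ (succ zero)))) (succ (succ (succ zero)))) zero (vcons (Eq Nat (succ (succ (succ zero))) (succ (succ (succ zero)))) (succ (succ zero)) (refl Nat (succ (succ (succ zero)))) (vcons (Eq Nat (succ (succ (succ zero))) (succ (succ (succ zero)))) (succ zero) (refl Nat (succ (succ (succ zero)))) (vcons (Eq Nat (succ (succ (succ zero))) (succ (succ (succ zero)))) zero (refl Nat (succ (succ (succ zero)))) (vnil (Eq Nat (succ (succ (succ zero))) (succ (succ (succ zero)))))))) (vnil (Vec (Eq Nat (succ (succ (succ zero))) (succ (succ (succ zero)))) (succ (succ (succ zero)))))
inferred type:
  Vec (Vec (Eq Nat (succ (succ (succ zero))) (succ (succ (succ zero)))) (succ (succ (succ zero)))) (succ zero)
normal-order step count: 2
started in normal form: no
first contracted redex: a beta-redex


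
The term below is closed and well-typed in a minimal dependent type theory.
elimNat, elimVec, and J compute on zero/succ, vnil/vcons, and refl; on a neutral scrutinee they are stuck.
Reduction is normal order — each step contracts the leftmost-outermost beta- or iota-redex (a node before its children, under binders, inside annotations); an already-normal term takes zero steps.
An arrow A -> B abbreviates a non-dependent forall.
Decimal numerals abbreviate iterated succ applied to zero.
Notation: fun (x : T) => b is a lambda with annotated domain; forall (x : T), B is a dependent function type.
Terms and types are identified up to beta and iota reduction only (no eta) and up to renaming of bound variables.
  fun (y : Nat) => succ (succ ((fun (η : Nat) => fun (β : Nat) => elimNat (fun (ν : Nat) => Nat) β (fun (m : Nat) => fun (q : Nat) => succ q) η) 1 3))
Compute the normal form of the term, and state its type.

reduced normal form:
  fun (y : Nat) => 6
the term's type:
  Nat -> Nat
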